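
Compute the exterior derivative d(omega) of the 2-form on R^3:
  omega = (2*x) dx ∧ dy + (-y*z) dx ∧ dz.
d(omega) = (z) dx ∧ dy ∧ dz

For a 2-form omega = sum_{i<j} g_{ij} dx_i ∧ dx_j, the exterior derivative is
  d(omega) = sum_{i<j} d(g_{ij}) ∧ dx_i ∧ dx_j = sum_{i<j, k} (∂g_{ij}/∂x_k) dx_k ∧ dx_i ∧ dx_j.
Expand each term, using dx_k ∧ dx_i ∧ dx_j = sgn(permutation) dx_{(a)} ∧ dx_{(b)} ∧ dx_{(c)} with (a < b < c) sorted:
  d(-y*z) includes (∂/∂y)(-y*z) dy = (-z) dy, which multiplied by dx ∧ dz gives (z) dx ∧ dy ∧ dz
Collecting like 3-forms: d(omega) = (z) dx ∧ dy ∧ dz.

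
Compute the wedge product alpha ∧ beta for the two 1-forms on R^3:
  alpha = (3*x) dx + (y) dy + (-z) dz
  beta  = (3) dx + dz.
alpha ∧ beta = (3*x + 3*z) dx ∧ dz + (-3*y) dx ∧ dy + (y) dy ∧ dz

Distribute the wedge, using dx_i ∧ dx_j = -dx_j ∧ dx_i and dx_i ∧ dx_i = 0. For each pair (i, j) with i < j, the coefficient of dx_i ∧ dx_j in alpha ∧ beta is (alpha_i * beta_j - alpha_j * beta_i). Collecting: alpha ∧ beta = (3*x + 3*z) dx ∧ dz + (-3*y) dx ∧ dy + (y) dy ∧ dz.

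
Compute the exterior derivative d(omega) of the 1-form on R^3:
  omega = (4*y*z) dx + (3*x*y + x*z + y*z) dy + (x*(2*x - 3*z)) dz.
d(omega) = (3*y - 3*z) dx ∧ dy + (4*x - 4*y - 3*z) dx ∧ dz + (-x - y) dy ∧ dz

For a 1-form omega = sum_i f_i dx_i, the exterior derivative is
  d(omega) = sum_{i < j} (∂f_j/∂x_i - ∂f_i/∂x_j) dx_i ∧ dx_j.
  coefficient of dx ∧ dy: ∂f_2/∂x - ∂f_1/∂y = ∂(3*x*y + x*z + y*z)/∂x - ∂(4*y*z)/∂y = 3*y - 3*z
  coefficient of dx ∧ dz: ∂f_3/∂x - ∂f_1/∂z = ∂(x*(2*x - 3*z))/∂x - ∂(4*y*z)/∂z = 4*x - 4*y - 3*z
  coefficient of dy ∧ dz: ∂f_3/∂y - ∂f_2/∂z = ∂(x*(2*x - 3*z))/∂y - ∂(3*x*y + x*z + y*z)/∂z = -x - y
Assembling: d(omega) = (3*y - 3*z) dx ∧ dy + (4*x - 4*y - 3*z) dx ∧ dz + (-x - y) dy ∧ dz.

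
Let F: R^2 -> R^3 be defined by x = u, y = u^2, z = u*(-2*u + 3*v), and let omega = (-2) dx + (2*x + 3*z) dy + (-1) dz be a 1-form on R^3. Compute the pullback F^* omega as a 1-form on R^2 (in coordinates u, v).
F^* omega = (-12*u^3 + 18*u^2*v + 4*u^2 + 4*u - 3*v - 2) du + (-3*u) dv

Using F^*(f dg) = (f ∘ F) d(g ∘ F), substitute each coordinate x_i by F_i(u, v) in f_i, and replace dx_i by d F_i = (∂F_i/∂u) du + (∂F_i/∂v) dv.
  For the x component: f_1(F) = -2; d F_1 = (1) du + (0) dv
  For the y component: f_2(F) = u*(-6*u + 9*v + 2); d F_2 = (2*u) du + (0) dv
  For the z component: f_3(F) = -1; d F_3 = (-4*u + 3*v) du + (3*u) dv
Combining and collecting du, dv coefficients:
  coeff of du: -12*u^3 + 18*u^2*v + 4*u^2 + 4*u - 3*v - 2
  coeff of dv: -3*u
F^* omega = (-12*u^3 + 18*u^2*v + 4*u^2 + 4*u - 3*v - 2) du + (-3*u) dv.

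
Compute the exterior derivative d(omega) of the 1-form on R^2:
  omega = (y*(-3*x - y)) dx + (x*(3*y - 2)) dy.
d(omega) = (3*x + 5*y - 2) dx ∧ dy

For a 1-form omega = sum_i f_i dx_i, the exterior derivative is
  d(omega) = sum_{i < j} (∂f_j/∂x_i - ∂f_i/∂x_j) dx_i ∧ dx_j.
  coefficient of dx ∧ dy: ∂f_2/∂x - ∂f_1/∂y = ∂(x*(3*y - 2))/∂x - ∂(y*(-3*x - y))/∂y = 3*x + 5*y - 2
Assembling: d(omega) = (3*x + 5*y - 2) dx ∧ dy.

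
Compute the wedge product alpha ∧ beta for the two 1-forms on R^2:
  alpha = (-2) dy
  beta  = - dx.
alpha ∧ beta = (-2) dx ∧ dy

Distribute the wedge, using dx_i ∧ dx_j = -dx_j ∧ dx_i and dx_i ∧ dx_i = 0. For each pair (i, j) with i < j, the coefficient of dx_i ∧ dx_j in alpha ∧ beta is (alpha_i * beta_j - alpha_j * beta_i). Collecting: alpha ∧ beta = (-2) dx ∧ dy.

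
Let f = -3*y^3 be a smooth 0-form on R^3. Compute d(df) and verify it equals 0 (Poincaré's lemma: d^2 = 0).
d(df) = 0

Step 1: df = sum_i (∂f/∂x_i) dx_i = (0) dx + (-9*y^2) dy + (0) dz.
Step 2: Apply d again. Using the 1-form formula, the coefficient of dx ∧ dy in d(df) is ∂^2 f/∂x ∂y - ∂^2 f/∂y ∂x = (0) - (0) = 0 (equality of mixed partials for smooth f).
Similarly for dx ∧ dz and dy ∧ dz — all coefficients vanish. So d(df) = 0.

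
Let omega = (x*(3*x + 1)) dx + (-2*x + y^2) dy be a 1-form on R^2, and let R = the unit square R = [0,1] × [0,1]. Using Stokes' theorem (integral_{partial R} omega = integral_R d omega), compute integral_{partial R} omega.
integral_(partial R) omega = -2

Stokes: integral_partial_R omega = integral_R d omega with d omega = (∂Q/∂x - ∂P/∂y) dx ∧ dy.
  ∂Q/∂x = -2
  ∂P/∂y = 0
  integrand = ∂Q/∂x - ∂P/∂y = -2.
Integrating over R: integral_0^1 integral_0^1 (-2) dx dy = -2.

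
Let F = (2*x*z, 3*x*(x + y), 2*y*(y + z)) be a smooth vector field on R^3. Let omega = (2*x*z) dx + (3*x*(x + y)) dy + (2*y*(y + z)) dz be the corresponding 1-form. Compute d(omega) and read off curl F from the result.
d(omega) = (4*y + 2*z) dy ∧ dz + (2*x) dz ∧ dx + (6*x + 3*y) dx ∧ dy; curl F = (4*y + 2*z, 2*x, 6*x + 3*y)

d omega = sum_{i<j} (∂f_j/∂x_i - ∂f_i/∂x_j) dx_i ∧ dx_j. Under the identification (dy ∧ dz, dz ∧ dx, dx ∧ dy) ↔ (e_x, e_y, e_z), the coefficients are exactly the components of curl F. Compute:
  ∂R/∂y - ∂Q/∂z = (4*y + 2*z) - (0) = 4*y + 2*z
  ∂P/∂z - ∂R/∂x = (2*x) - (0) = 2*x
  ∂Q/∂x - ∂P/∂y = (6*x + 3*y) - (0) = 6*x + 3*y.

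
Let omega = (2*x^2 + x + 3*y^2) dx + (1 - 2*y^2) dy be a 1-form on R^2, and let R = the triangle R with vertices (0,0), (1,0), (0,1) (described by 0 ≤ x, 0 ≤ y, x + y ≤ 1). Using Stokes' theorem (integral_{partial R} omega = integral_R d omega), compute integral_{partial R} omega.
integral_(partial R) omega = -1

Stokes: integral_partial_R omega = integral_R d omega with d omega = (∂Q/∂x - ∂P/∂y) dx ∧ dy.
  ∂Q/∂x = 0
  ∂P/∂y = 6*y
  integrand = ∂Q/∂x - ∂P/∂y = -6*y.
Integrating over R: integral_0^1 integral_0^{1-x} (-6*y) dy dx = -1.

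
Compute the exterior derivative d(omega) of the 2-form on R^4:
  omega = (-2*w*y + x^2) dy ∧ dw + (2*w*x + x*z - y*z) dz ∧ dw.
d(omega) = (2*x) dx ∧ dy ∧ dw + (2*w + z) dx ∧ dz ∧ dw + (-z) dy ∧ dz ∧ dw

For a 2-form omega = sum_{i<j} g_{ij} dx_i ∧ dx_j, the exterior derivative is
  d(omega) = sum_{i<j} d(g_{ij}) ∧ dx_i ∧ dx_j = sum_{i<j, k} (∂g_{ij}/∂x_k) dx_k ∧ dx_i ∧ dx_j.
Expand each term, using dx_k ∧ dx_i ∧ dx_j = sgn(permutation) dx_{(a)} ∧ dx_{(b)} ∧ dx_{(c)} with (a < b < c) sorted:
  d(-2*w*y + x^2) includes (∂/∂x)(-2*w*y + x^2) dx = (2*x) dx, which multiplied by dy ∧ dw gives (2*x) dx ∧ dy ∧ dw
  d(2*w*x + x*z - y*z) includes (∂/∂x)(2*w*x + x*z - y*z) dx = (2*w + z) dx, which multiplied by dz ∧ dw gives (2*w + z) dx ∧ dz ∧ dw
  d(2*w*x + x*z - y*z) includes (∂/∂y)(2*w*x + x*z - y*z) dy = (-z) dy, which multiplied by dz ∧ dw gives (-z) dy ∧ dz ∧ dw
Collecting like 3-forms: d(omega) = (2*x) dx ∧ dy ∧ dw + (2*w + z) dx ∧ dz ∧ dw + (-z) dy ∧ dz ∧ dw.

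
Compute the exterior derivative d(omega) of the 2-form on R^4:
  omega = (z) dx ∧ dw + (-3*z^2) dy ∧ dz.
d(omega) = (-1) dx ∧ dz ∧ dw

For a 2-form omega = sum_{i<j} g_{ij} dx_i ∧ dx_j, the exterior derivative is
  d(omega) = sum_{i<j} d(g_{ij}) ∧ dx_i ∧ dx_j = sum_{i<j, k} (∂g_{ij}/∂x_k) dx_k ∧ dx_i ∧ dx_j.
Expand each term, using dx_k ∧ dx_i ∧ dx_j = sgn(permutation) dx_{(a)} ∧ dx_{(b)} ∧ dx_{(c)} with (a < b < c) sorted:
  d(z) includes (∂/∂z)(z) dz = (1) dz, which multiplied by dx ∧ dw gives (-1) dx ∧ dz ∧ dw
Collecting like 3-forms: d(omega) = (-1) dx ∧ dz ∧ dw.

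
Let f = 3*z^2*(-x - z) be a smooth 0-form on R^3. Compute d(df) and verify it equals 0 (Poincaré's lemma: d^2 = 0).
d(df) = 0

Step 1: df = sum_i (∂f/∂x_i) dx_i = (-3*z^2) dx + (0) dy + (3*z*(-2*x - 3*z)) dz.
Step 2: Apply d again. Using the 1-form formula, the coefficient of dx ∧ dy in d(df) is ∂^2 f/∂x ∂y - ∂^2 f/∂y ∂x = (0) - (0) = 0 (equality of mixed partials for smooth f).
Similarly for dx ∧ dz and dy ∧ dz — all coefficients vanish. So d(df) = 0.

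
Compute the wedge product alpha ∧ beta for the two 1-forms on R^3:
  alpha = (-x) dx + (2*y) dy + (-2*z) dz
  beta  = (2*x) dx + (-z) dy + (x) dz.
alpha ∧ beta = (x*(-4*y + z)) dx ∧ dy + (x*(-x + 4*z)) dx ∧ dz + (2*x*y - 2*z^2) dy ∧ dz

Distribute the wedge, using dx_i ∧ dx_j = -dx_j ∧ dx_i and dx_i ∧ dx_i = 0. For each pair (i, j) with i < j, the coefficient of dx_i ∧ dx_j in alpha ∧ beta is (alpha_i * beta_j - alpha_j * beta_i). Collecting: alpha ∧ beta = (x*(-4*y + z)) dx ∧ dy + (x*(-x + 4*z)) dx ∧ dz + (2*x*y - 2*z^2) dy ∧ dz.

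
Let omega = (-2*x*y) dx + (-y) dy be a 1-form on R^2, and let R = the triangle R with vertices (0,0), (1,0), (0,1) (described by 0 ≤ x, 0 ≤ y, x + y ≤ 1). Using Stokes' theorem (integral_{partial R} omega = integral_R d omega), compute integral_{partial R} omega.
integral_(partial R) omega = 1/3

Stokes: integral_partial_R omega = integral_R d omega with d omega = (∂Q/∂x - ∂P/∂y) dx ∧ dy.
  ∂Q/∂x = 0
  ∂P/∂y = -2*x
  integrand = ∂Q/∂x - ∂P/∂y = 2*x.
Integrating over R: integral_0^1 integral_0^{1-x} (2*x) dy dx = 1/3.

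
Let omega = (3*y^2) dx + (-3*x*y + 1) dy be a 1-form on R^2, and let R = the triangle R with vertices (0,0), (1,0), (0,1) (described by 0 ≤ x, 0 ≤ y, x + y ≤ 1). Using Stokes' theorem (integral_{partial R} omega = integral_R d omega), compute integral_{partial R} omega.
integral_(partial R) omega = -3/2

Stokes: integral_partial_R omega = integral_R d omega with d omega = (∂Q/∂x - ∂P/∂y) dx ∧ dy.
  ∂Q/∂x = -3*y
  ∂P/∂y = 6*y
  integrand = ∂Q/∂x - ∂P/∂y = -9*y.
Integrating over R: integral_0^1 integral_0^{1-x} (-9*y) dy dx = -3/2.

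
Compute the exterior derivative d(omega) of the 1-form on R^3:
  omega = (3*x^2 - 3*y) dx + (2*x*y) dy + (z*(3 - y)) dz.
d(omega) = (2*y + 3) dx ∧ dy + (-z) dy ∧ dz

For a 1-form omega = sum_i f_i dx_i, the exterior derivative is
  d(omega) = sum_{i < j} (∂f_j/∂x_i - ∂f_i/∂x_j) dx_i ∧ dx_j.
  coefficient of dx ∧ dy: ∂f_2/∂x - ∂f_1/∂y = ∂(2*x*y)/∂x - ∂(3*x^2 - 3*y)/∂y = 2*y + 3
  coefficient of dy ∧ dz: ∂f_3/∂y - ∂f_2/∂z = ∂(z*(3 - y))/∂y - ∂(2*x*y)/∂z = -z
Assembling: d(omega) = (2*y + 3) dx ∧ dy + (-z) dy ∧ dz.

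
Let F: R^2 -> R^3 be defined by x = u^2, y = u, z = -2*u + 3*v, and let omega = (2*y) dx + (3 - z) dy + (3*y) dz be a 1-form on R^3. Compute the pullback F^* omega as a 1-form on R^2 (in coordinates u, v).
F^* omega = (4*u^2 - 4*u - 3*v + 3) du + (9*u) dv

Using F^*(f dg) = (f ∘ F) d(g ∘ F), substitute each coordinate x_i by F_i(u, v) in f_i, and replace dx_i by d F_i = (∂F_i/∂u) du + (∂F_i/∂v) dv.
  For the x component: f_1(F) = 2*u; d F_1 = (2*u) du + (0) dv
  For the y component: f_2(F) = 2*u - 3*v + 3; d F_2 = (1) du + (0) dv
  For the z component: f_3(F) = 3*u; d F_3 = (-2) du + (3) dv
Combining and collecting du, dv coefficients:
  coeff of du: 4*u^2 - 4*u - 3*v + 3
  coeff of dv: 9*u
F^* omega = (4*u^2 - 4*u - 3*v + 3) du + (9*u) dv.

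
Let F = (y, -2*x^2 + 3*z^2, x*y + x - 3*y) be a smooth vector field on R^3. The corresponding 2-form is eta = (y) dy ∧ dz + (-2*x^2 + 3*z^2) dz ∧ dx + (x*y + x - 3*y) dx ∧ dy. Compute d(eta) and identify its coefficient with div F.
d(eta) = (0) dx ∧ dy ∧ dz; div F = 0

For a 2-form in R^3 of the form above, applying d gives a 3-form with coefficient ∂P/∂x + ∂Q/∂y + ∂R/∂z:
  ∂P/∂x = 0
  ∂Q/∂y = 0
  ∂R/∂z = 0
Sum = 0, which is exactly div F.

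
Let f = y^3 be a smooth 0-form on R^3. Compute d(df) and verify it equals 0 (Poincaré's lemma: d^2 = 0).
d(df) = 0

Step 1: df = sum_i (∂f/∂x_i) dx_i = (0) dx + (3*y^2) dy + (0) dz.
Step 2: Apply d again. Using the 1-form formula, the coefficient of dx ∧ dy in d(df) is ∂^2 f/∂x ∂y - ∂^2 f/∂y ∂x = (0) - (0) = 0 (equality of mixed partials for smooth f).
Similarly for dx ∧ dz and dy ∧ dz — all coefficients vanish. So d(df) = 0.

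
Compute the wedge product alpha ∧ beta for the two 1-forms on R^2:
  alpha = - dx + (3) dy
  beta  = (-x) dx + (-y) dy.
alpha ∧ beta = (3*x + y) dx ∧ dy

Distribute the wedge, using dx_i ∧ dx_j = -dx_j ∧ dx_i and dx_i ∧ dx_i = 0. For each pair (i, j) with i < j, the coefficient of dx_i ∧ dx_j in alpha ∧ beta is (alpha_i * beta_j - alpha_j * beta_i). Collecting: alpha ∧ beta = (3*x + y) dx ∧ dy.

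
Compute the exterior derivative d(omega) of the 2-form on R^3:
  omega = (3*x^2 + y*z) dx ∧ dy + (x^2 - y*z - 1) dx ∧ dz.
d(omega) = (y + z) dx ∧ dy ∧ dz

For a 2-form omega = sum_{i<j} g_{ij} dx_i ∧ dx_j, the exterior derivative is
  d(omega) = sum_{i<j} d(g_{ij}) ∧ dx_i ∧ dx_j = sum_{i<j, k} (∂g_{ij}/∂x_k) dx_k ∧ dx_i ∧ dx_j.
Expand each term, using dx_k ∧ dx_i ∧ dx_j = sgn(permutation) dx_{(a)} ∧ dx_{(b)} ∧ dx_{(c)} with (a < b < c) sorted:
  d(3*x^2 + y*z) includes (∂/∂z)(3*x^2 + y*z) dz = (y) dz, which multiplied by dx ∧ dy gives (y) dx ∧ dy ∧ dz
  d(x^2 - y*z - 1) includes (∂/∂y)(x^2 - y*z - 1) dy = (-z) dy, which multiplied by dx ∧ dz gives (z) dx ∧ dy ∧ dz
Collecting like 3-forms: d(omega) = (y + z) dx ∧ dy ∧ dz.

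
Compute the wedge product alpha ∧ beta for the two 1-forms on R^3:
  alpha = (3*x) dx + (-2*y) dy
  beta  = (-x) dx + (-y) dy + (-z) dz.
alpha ∧ beta = (-5*x*y) dx ∧ dy + (-3*x*z) dx ∧ dz + (2*y*z) dy ∧ dz

Distribute the wedge, using dx_i ∧ dx_j = -dx_j ∧ dx_i and dx_i ∧ dx_i = 0. For each pair (i, j) with i < j, the coefficient of dx_i ∧ dx_j in alpha ∧ beta is (alpha_i * beta_j - alpha_j * beta_i). Collecting: alpha ∧ beta = (-5*x*y) dx ∧ dy + (-3*x*z) dx ∧ dz + (2*y*z) dy ∧ dz.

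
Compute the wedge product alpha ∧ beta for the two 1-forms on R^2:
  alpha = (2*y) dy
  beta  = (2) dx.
alpha ∧ beta = (-4*y) dx ∧ dy

Distribute the wedge, using dx_i ∧ dx_j = -dx_j ∧ dx_i and dx_i ∧ dx_i = 0. For each pair (i, j) with i < j, the coefficient of dx_i ∧ dx_j in alpha ∧ beta is (alpha_i * beta_j - alpha_j * beta_i). Collecting: alpha ∧ beta = (-4*y) dx ∧ dy.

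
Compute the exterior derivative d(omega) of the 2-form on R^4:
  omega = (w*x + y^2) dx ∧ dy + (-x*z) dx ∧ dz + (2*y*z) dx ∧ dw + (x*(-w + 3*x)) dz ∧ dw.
d(omega) = (x - 2*z) dx ∧ dy ∧ dw + (-w + 6*x - 2*y) dx ∧ dz ∧ dw

For a 2-form omega = sum_{i<j} g_{ij} dx_i ∧ dx_j, the exterior derivative is
  d(omega) = sum_{i<j} d(g_{ij}) ∧ dx_i ∧ dx_j = sum_{i<j, k} (∂g_{ij}/∂x_k) dx_k ∧ dx_i ∧ dx_j.
Expand each term, using dx_k ∧ dx_i ∧ dx_j = sgn(permutation) dx_{(a)} ∧ dx_{(b)} ∧ dx_{(c)} with (a < b < c) sorted:
  d(w*x + y^2) includes (∂/∂w)(w*x + y^2) dw = (x) dw, which multiplied by dx ∧ dy gives (x) dx ∧ dy ∧ dw
  d(2*y*z) includes (∂/∂y)(2*y*z) dy = (2*z) dy, which multiplied by dx ∧ dw gives (-2*z) dx ∧ dy ∧ dw
  d(2*y*z) includes (∂/∂z)(2*y*z) dz = (2*y) dz, which multiplied by dx ∧ dw gives (-2*y) dx ∧ dz ∧ dw
  d(x*(-w + 3*x)) includes (∂/∂x)(x*(-w + 3*x)) dx = (-w + 6*x) dx, which multiplied by dz ∧ dw gives (-w + 6*x) dx ∧ dz ∧ dw
Collecting like 3-forms: d(omega) = (x - 2*z) dx ∧ dy ∧ dw + (-w + 6*x - 2*y) dx ∧ dz ∧ dw.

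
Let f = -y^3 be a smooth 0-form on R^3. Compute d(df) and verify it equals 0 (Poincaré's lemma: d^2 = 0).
d(df) = 0

Step 1: df = sum_i (∂f/∂x_i) dx_i = (0) dx + (-3*y^2) dy + (0) dz.
Step 2: Apply d again. Using the 1-form formula, the coefficient of dx ∧ dy in d(df) is ∂^2 f/∂x ∂y - ∂^2 f/∂y ∂x = (0) - (0) = 0 (equality of mixed partials for smooth f).
Similarly for dx ∧ dz and dy ∧ dz — all coefficients vanish. So d(df) = 0.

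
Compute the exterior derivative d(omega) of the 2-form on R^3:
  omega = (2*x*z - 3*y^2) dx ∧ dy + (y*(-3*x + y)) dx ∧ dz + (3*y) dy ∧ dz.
d(omega) = (5*x - 2*y) dx ∧ dy ∧ dz

For a 2-form omega = sum_{i<j} g_{ij} dx_i ∧ dx_j, the exterior derivative is
  d(omega) = sum_{i<j} d(g_{ij}) ∧ dx_i ∧ dx_j = sum_{i<j, k} (∂g_{ij}/∂x_k) dx_k ∧ dx_i ∧ dx_j.
Expand each term, using dx_k ∧ dx_i ∧ dx_j = sgn(permutation) dx_{(a)} ∧ dx_{(b)} ∧ dx_{(c)} with (a < b < c) sorted:
  d(2*x*z - 3*y^2) includes (∂/∂z)(2*x*z - 3*y^2) dz = (2*x) dz, which multiplied by dx ∧ dy gives (2*x) dx ∧ dy ∧ dz
  d(y*(-3*x + y)) includes (∂/∂y)(y*(-3*x + y)) dy = (-3*x + 2*y) dy, which multiplied by dx ∧ dz gives (3*x - 2*y) dx ∧ dy ∧ dz
Collecting like 3-forms: d(omega) = (5*x - 2*y) dx ∧ dy ∧ dz.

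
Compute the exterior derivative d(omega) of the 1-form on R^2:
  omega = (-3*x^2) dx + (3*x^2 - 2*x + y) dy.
d(omega) = (6*x - 2) dx ∧ dy

For a 1-form omega = sum_i f_i dx_i, the exterior derivative is
  d(omega) = sum_{i < j} (∂f_j/∂x_i - ∂f_i/∂x_j) dx_i ∧ dx_j.
  coefficient of dx ∧ dy: ∂f_2/∂x - ∂f_1/∂y = ∂(3*x^2 - 2*x + y)/∂x - ∂(-3*x^2)/∂y = 6*x - 2
Assembling: d(omega) = (6*x - 2) dx ∧ dy.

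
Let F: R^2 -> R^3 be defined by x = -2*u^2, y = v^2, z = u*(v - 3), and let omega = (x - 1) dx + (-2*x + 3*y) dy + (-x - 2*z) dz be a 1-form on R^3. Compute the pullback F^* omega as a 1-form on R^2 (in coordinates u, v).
F^* omega = (2*u*(4*u^2 + u*v - 3*u - v^2 + 6*v - 7)) du + (2*u^3 + 6*u^2*v + 6*u^2 + 6*v^3) dv

Using F^*(f dg) = (f ∘ F) d(g ∘ F), substitute each coordinate x_i by F_i(u, v) in f_i, and replace dx_i by d F_i = (∂F_i/∂u) du + (∂F_i/∂v) dv.
  For the x component: f_1(F) = -2*u^2 - 1; d F_1 = (-4*u) du + (0) dv
  For the y component: f_2(F) = 4*u^2 + 3*v^2; d F_2 = (0) du + (2*v) dv
  For the z component: f_3(F) = 2*u*(u - v + 3); d F_3 = (v - 3) du + (u) dv
Combining and collecting du, dv coefficients:
  coeff of du: 2*u*(4*u^2 + u*v - 3*u - v^2 + 6*v - 7)
  coeff of dv: 2*u^3 + 6*u^2*v + 6*u^2 + 6*v^3
F^* omega = (2*u*(4*u^2 + u*v - 3*u - v^2 + 6*v - 7)) du + (2*u^3 + 6*u^2*v + 6*u^2 + 6*v^3) dv.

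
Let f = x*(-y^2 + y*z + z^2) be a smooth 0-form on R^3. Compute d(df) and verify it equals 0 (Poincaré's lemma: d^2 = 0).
d(df) = 0

Step 1: df = sum_i (∂f/∂x_i) dx_i = (-y^2 + y*z + z^2) dx + (x*(-2*y + z)) dy + (x*(y + 2*z)) dz.
Step 2: Apply d again. Using the 1-form formula, the coefficient of dx ∧ dy in d(df) is ∂^2 f/∂x ∂y - ∂^2 f/∂y ∂x = (-2*y + z) - (-2*y + z) = 0 (equality of mixed partials for smooth f).
Similarly for dx ∧ dz and dy ∧ dz — all coefficients vanish. So d(df) = 0.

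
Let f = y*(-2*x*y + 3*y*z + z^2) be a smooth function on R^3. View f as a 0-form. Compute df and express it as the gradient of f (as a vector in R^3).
df = (-2*y^2) dx + (-4*x*y + 6*y*z + z^2) dy + (y*(3*y + 2*z)) dz; grad f = (-2*y^2, -4*x*y + 6*y*z + z^2, y*(3*y + 2*z))

For a 0-form f, d f = (∂f/∂x) dx + (∂f/∂y) dy + (∂f/∂z) dz. The components of the vector representation are exactly the entries of grad f in Cartesian coordinates:
  ∂f/∂x = -2*y^2
  ∂f/∂y = -4*x*y + 6*y*z + z^2
  ∂f/∂z = y*(3*y + 2*z).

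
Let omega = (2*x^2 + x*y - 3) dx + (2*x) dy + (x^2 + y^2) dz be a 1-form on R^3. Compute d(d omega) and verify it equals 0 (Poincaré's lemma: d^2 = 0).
d(d omega) = 0

Step 1: d omega = sum_{i<j} (∂f_j/∂x_i - ∂f_i/∂x_j) dx_i ∧ dx_j:
  coeff of dx ∧ dy: 2 - x
  coeff of dx ∧ dz: 2*x
  coeff of dy ∧ dz: 2*y
Step 2: Apply d again to each 2-form coefficient. The only possible 3-form in R^3 is dx ∧ dy ∧ dz, with coefficient
  ∂(coeff of dy∧dz)/∂x - ∂(coeff of dx∧dz)/∂y + ∂(coeff of dx∧dy)/∂z
  = ∂/∂x (2*y) - ∂/∂y (2*x) + ∂/∂z (2 - x).
Each of these terms simplifies to sums of mixed partials that cancel in pairs. The result is 0 (by equality of mixed partials for smooth functions — Schwarz / Clairaut).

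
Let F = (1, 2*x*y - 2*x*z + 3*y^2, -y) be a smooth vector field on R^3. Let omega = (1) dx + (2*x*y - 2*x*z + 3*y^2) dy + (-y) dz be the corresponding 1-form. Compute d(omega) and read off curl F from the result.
d(omega) = (2*x - 1) dy ∧ dz + (0) dz ∧ dx + (2*y - 2*z) dx ∧ dy; curl F = (2*x - 1, 0, 2*y - 2*z)

d omega = sum_{i<j} (∂f_j/∂x_i - ∂f_i/∂x_j) dx_i ∧ dx_j. Under the identification (dy ∧ dz, dz ∧ dx, dx ∧ dy) ↔ (e_x, e_y, e_z), the coefficients are exactly the components of curl F. Compute:
  ∂R/∂y - ∂Q/∂z = (-1) - (-2*x) = 2*x - 1
  ∂P/∂z - ∂R/∂x = (0) - (0) = 0
  ∂Q/∂x - ∂P/∂y = (2*y - 2*z) - (0) = 2*y - 2*z.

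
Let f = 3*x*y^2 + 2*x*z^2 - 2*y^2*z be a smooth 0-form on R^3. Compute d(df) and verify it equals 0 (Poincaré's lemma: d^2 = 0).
d(df) = 0

Step 1: df = sum_i (∂f/∂x_i) dx_i = (3*y^2 + 2*z^2) dx + (2*y*(3*x - 2*z)) dy + (4*x*z - 2*y^2) dz.
Step 2: Apply d again. Using the 1-form formula, the coefficient of dx ∧ dy in d(df) is ∂^2 f/∂x ∂y - ∂^2 f/∂y ∂x = (6*y) - (6*y) = 0 (equality of mixed partials for smooth f).
Similarly for dx ∧ dz and dy ∧ dz — all coefficients vanish. So d(df) = 0.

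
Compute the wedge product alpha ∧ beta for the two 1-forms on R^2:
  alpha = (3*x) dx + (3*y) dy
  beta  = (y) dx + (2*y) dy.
alpha ∧ beta = (3*y*(2*x - y)) dx ∧ dy

Distribute the wedge, using dx_i ∧ dx_j = -dx_j ∧ dx_i and dx_i ∧ dx_i = 0. For each pair (i, j) with i < j, the coefficient of dx_i ∧ dx_j in alpha ∧ beta is (alpha_i * beta_j - alpha_j * beta_i). Collecting: alpha ∧ beta = (3*y*(2*x - y)) dx ∧ dy.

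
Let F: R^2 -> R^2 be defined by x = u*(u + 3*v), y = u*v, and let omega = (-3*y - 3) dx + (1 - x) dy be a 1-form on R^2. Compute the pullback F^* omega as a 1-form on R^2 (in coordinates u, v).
F^* omega = (-7*u^2*v - 12*u*v^2 - 6*u - 8*v) du + (u*(-u^2 - 12*u*v - 8)) dv

Using F^*(f dg) = (f ∘ F) d(g ∘ F), substitute each coordinate x_i by F_i(u, v) in f_i, and replace dx_i by d F_i = (∂F_i/∂u) du + (∂F_i/∂v) dv.
  For the x component: f_1(F) = -3*u*v - 3; d F_1 = (2*u + 3*v) du + (3*u) dv
  For the y component: f_2(F) = -u^2 - 3*u*v + 1; d F_2 = (v) du + (u) dv
Combining and collecting du, dv coefficients:
  coeff of du: -7*u^2*v - 12*u*v^2 - 6*u - 8*v
  coeff of dv: u*(-u^2 - 12*u*v - 8)
F^* omega = (-7*u^2*v - 12*u*v^2 - 6*u - 8*v) du + (u*(-u^2 - 12*u*v - 8)) dv.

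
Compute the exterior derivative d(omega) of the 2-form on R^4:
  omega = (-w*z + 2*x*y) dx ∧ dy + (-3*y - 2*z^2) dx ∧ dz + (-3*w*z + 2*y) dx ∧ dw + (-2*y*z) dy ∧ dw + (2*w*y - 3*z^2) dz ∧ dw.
d(omega) = (3 - w) dx ∧ dy ∧ dz + (-z - 2) dx ∧ dy ∧ dw + (3*w) dx ∧ dz ∧ dw + (2*w + 2*y) dy ∧ dz ∧ dw

For a 2-form omega = sum_{i<j} g_{ij} dx_i ∧ dx_j, the exterior derivative is
  d(omega) = sum_{i<j} d(g_{ij}) ∧ dx_i ∧ dx_j = sum_{i<j, k} (∂g_{ij}/∂x_k) dx_k ∧ dx_i ∧ dx_j.
Expand each term, using dx_k ∧ dx_i ∧ dx_j = sgn(permutation) dx_{(a)} ∧ dx_{(b)} ∧ dx_{(c)} with (a < b < c) sorted:
  d(-w*z + 2*x*y) includes (∂/∂z)(-w*z + 2*x*y) dz = (-w) dz, which multiplied by dx ∧ dy gives (-w) dx ∧ dy ∧ dz
  d(-w*z + 2*x*y) includes (∂/∂w)(-w*z + 2*x*y) dw = (-z) dw, which multiplied by dx ∧ dy gives (-z) dx ∧ dy ∧ dw
  d(-3*y - 2*z^2) includes (∂/∂y)(-3*y - 2*z^2) dy = (-3) dy, which multiplied by dx ∧ dz gives (3) dx ∧ dy ∧ dz
  d(-3*w*z + 2*y) includes (∂/∂y)(-3*w*z + 2*y) dy = (2) dy, which multiplied by dx ∧ dw gives (-2) dx ∧ dy ∧ dw
  d(-3*w*z + 2*y) includes (∂/∂z)(-3*w*z + 2*y) dz = (-3*w) dz, which multiplied by dx ∧ dw gives (3*w) dx ∧ dz ∧ dw
  d(-2*y*z) includes (∂/∂z)(-2*y*z) dz = (-2*y) dz, which multiplied by dy ∧ dw gives (2*y) dy ∧ dz ∧ dw
  d(2*w*y - 3*z^2) includes (∂/∂y)(2*w*y - 3*z^2) dy = (2*w) dy, which multiplied by dz ∧ dw gives (2*w) dy ∧ dz ∧ dw
Collecting like 3-forms: d(omega) = (3 - w) dx ∧ dy ∧ dz + (-z - 2) dx ∧ dy ∧ dw + (3*w) dx ∧ dz ∧ dw + (2*w + 2*y) dy ∧ dz ∧ dw.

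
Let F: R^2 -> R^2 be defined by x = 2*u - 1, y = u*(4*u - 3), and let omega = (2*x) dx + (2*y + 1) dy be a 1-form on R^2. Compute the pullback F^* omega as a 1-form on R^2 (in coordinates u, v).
F^* omega = (64*u^3 - 72*u^2 + 34*u - 7) du

Using F^*(f dg) = (f ∘ F) d(g ∘ F), substitute each coordinate x_i by F_i(u, v) in f_i, and replace dx_i by d F_i = (∂F_i/∂u) du + (∂F_i/∂v) dv.
  For the x component: f_1(F) = 4*u - 2; d F_1 = (2) du + (0) dv
  For the y component: f_2(F) = 8*u^2 - 6*u + 1; d F_2 = (8*u - 3) du + (0) dv
Combining and collecting du, dv coefficients:
  coeff of du: 64*u^3 - 72*u^2 + 34*u - 7
  coeff of dv: 0
F^* omega = (64*u^3 - 72*u^2 + 34*u - 7) du.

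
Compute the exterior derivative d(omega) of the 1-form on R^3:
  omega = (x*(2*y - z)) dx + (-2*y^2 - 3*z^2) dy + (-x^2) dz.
d(omega) = (-2*x) dx ∧ dy + (-x) dx ∧ dz + (6*z) dy ∧ dz

For a 1-form omega = sum_i f_i dx_i, the exterior derivative is
  d(omega) = sum_{i < j} (∂f_j/∂x_i - ∂f_i/∂x_j) dx_i ∧ dx_j.
  coefficient of dx ∧ dy: ∂f_2/∂x - ∂f_1/∂y = ∂(-2*y^2 - 3*z^2)/∂x - ∂(x*(2*y - z))/∂y = -2*x
  coefficient of dx ∧ dz: ∂f_3/∂x - ∂f_1/∂z = ∂(-x^2)/∂x - ∂(x*(2*y - z))/∂z = -x
  coefficient of dy ∧ dz: ∂f_3/∂y - ∂f_2/∂z = ∂(-x^2)/∂y - ∂(-2*y^2 - 3*z^2)/∂z = 6*z
Assembling: d(omega) = (-2*x) dx ∧ dy + (-x) dx ∧ dz + (6*z) dy ∧ dz.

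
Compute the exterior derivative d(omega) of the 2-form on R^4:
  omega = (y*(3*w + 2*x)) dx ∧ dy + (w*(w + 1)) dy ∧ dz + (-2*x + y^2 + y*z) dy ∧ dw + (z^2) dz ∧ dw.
d(omega) = (3*y - 2) dx ∧ dy ∧ dw + (2*w - y + 1) dy ∧ dz ∧ dw

For a 2-form omega = sum_{i<j} g_{ij} dx_i ∧ dx_j, the exterior derivative is
  d(omega) = sum_{i<j} d(g_{ij}) ∧ dx_i ∧ dx_j = sum_{i<j, k} (∂g_{ij}/∂x_k) dx_k ∧ dx_i ∧ dx_j.
Expand each term, using dx_k ∧ dx_i ∧ dx_j = sgn(permutation) dx_{(a)} ∧ dx_{(b)} ∧ dx_{(c)} with (a < b < c) sorted:
  d(y*(3*w + 2*x)) includes (∂/∂w)(y*(3*w + 2*x)) dw = (3*y) dw, which multiplied by dx ∧ dy gives (3*y) dx ∧ dy ∧ dw
  d(w*(w + 1)) includes (∂/∂w)(w*(w + 1)) dw = (2*w + 1) dw, which multiplied by dy ∧ dz gives (2*w + 1) dy ∧ dz ∧ dw
  d(-2*x + y^2 + y*z) includes (∂/∂x)(-2*x + y^2 + y*z) dx = (-2) dx, which multiplied by dy ∧ dw gives (-2) dx ∧ dy ∧ dw
  d(-2*x + y^2 + y*z) includes (∂/∂z)(-2*x + y^2 + y*z) dz = (y) dz, which multiplied by dy ∧ dw gives (-y) dy ∧ dz ∧ dw
Collecting like 3-forms: d(omega) = (3*y - 2) dx ∧ dy ∧ dw + (2*w - y + 1) dy ∧ dz ∧ dw.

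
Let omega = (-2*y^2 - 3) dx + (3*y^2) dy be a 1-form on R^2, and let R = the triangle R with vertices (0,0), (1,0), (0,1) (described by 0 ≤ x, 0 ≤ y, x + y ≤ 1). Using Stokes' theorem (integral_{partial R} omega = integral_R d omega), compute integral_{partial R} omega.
integral_(partial R) omega = 2/3

Stokes: integral_partial_R omega = integral_R d omega with d omega = (∂Q/∂x - ∂P/∂y) dx ∧ dy.
  ∂Q/∂x = 0
  ∂P/∂y = -4*y
  integrand = ∂Q/∂x - ∂P/∂y = 4*y.
Integrating over R: integral_0^1 integral_0^{1-x} (4*y) dy dx = 2/3.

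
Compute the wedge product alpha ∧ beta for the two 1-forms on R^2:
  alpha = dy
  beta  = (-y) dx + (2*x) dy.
alpha ∧ beta = (y) dx ∧ dy

Distribute the wedge, using dx_i ∧ dx_j = -dx_j ∧ dx_i and dx_i ∧ dx_i = 0. For each pair (i, j) with i < j, the coefficient of dx_i ∧ dx_j in alpha ∧ beta is (alpha_i * beta_j - alpha_j * beta_i). Collecting: alpha ∧ beta = (y) dx ∧ dy.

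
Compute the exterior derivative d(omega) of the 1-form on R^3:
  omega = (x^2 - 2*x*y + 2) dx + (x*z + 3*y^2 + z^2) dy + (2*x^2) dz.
d(omega) = (2*x + z) dx ∧ dy + (4*x) dx ∧ dz + (-x - 2*z) dy ∧ dz

For a 1-form omega = sum_i f_i dx_i, the exterior derivative is
  d(omega) = sum_{i < j} (∂f_j/∂x_i - ∂f_i/∂x_j) dx_i ∧ dx_j.
  coefficient of dx ∧ dy: ∂f_2/∂x - ∂f_1/∂y = ∂(x*z + 3*y^2 + z^2)/∂x - ∂(x^2 - 2*x*y + 2)/∂y = 2*x + z
  coefficient of dx ∧ dz: ∂f_3/∂x - ∂f_1/∂z = ∂(2*x^2)/∂x - ∂(x^2 - 2*x*y + 2)/∂z = 4*x
  coefficient of dy ∧ dz: ∂f_3/∂y - ∂f_2/∂z = ∂(2*x^2)/∂y - ∂(x*z + 3*y^2 + z^2)/∂z = -x - 2*z
Assembling: d(omega) = (2*x + z) dx ∧ dy + (4*x) dx ∧ dz + (-x - 2*z) dy ∧ dz.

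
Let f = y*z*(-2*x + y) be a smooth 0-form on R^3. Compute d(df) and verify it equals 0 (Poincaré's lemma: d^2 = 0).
d(df) = 0

Step 1: df = sum_i (∂f/∂x_i) dx_i = (-2*y*z) dx + (2*z*(-x + y)) dy + (y*(-2*x + y)) dz.
Step 2: Apply d again. Using the 1-form formula, the coefficient of dx ∧ dy in d(df) is ∂^2 f/∂x ∂y - ∂^2 f/∂y ∂x = (-2*z) - (-2*z) = 0 (equality of mixed partials for smooth f).
Similarly for dx ∧ dz and dy ∧ dz — all coefficients vanish. So d(df) = 0.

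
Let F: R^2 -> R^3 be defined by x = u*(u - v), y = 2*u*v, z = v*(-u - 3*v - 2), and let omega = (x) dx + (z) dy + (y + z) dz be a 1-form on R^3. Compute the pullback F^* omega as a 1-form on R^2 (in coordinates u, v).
F^* omega = (2*u^3 - 3*u^2*v - 2*u*v^2 - 3*v^3 - 2*v^2) du + (-u^3 - 2*u^2*v - 9*u*v^2 - 4*u*v + 18*v^3 + 18*v^2 + 4*v) dv

Using F^*(f dg) = (f ∘ F) d(g ∘ F), substitute each coordinate x_i by F_i(u, v) in f_i, and replace dx_i by d F_i = (∂F_i/∂u) du + (∂F_i/∂v) dv.
  For the x component: f_1(F) = u*(u - v); d F_1 = (2*u - v) du + (-u) dv
  For the y component: f_2(F) = v*(-u - 3*v - 2); d F_2 = (2*v) du + (2*u) dv
  For the z component: f_3(F) = v*(u - 3*v - 2); d F_3 = (-v) du + (-u - 6*v - 2) dv
Combining and collecting du, dv coefficients:
  coeff of du: 2*u^3 - 3*u^2*v - 2*u*v^2 - 3*v^3 - 2*v^2
  coeff of dv: -u^3 - 2*u^2*v - 9*u*v^2 - 4*u*v + 18*v^3 + 18*v^2 + 4*v
F^* omega = (2*u^3 - 3*u^2*v - 2*u*v^2 - 3*v^3 - 2*v^2) du + (-u^3 - 2*u^2*v - 9*u*v^2 - 4*u*v + 18*v^3 + 18*v^2 + 4*v) dv.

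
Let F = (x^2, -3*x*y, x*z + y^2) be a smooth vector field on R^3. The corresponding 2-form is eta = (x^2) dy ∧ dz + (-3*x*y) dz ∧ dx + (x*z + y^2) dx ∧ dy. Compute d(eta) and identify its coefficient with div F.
d(eta) = (0) dx ∧ dy ∧ dz; div F = 0

For a 2-form in R^3 of the form above, applying d gives a 3-form with coefficient ∂P/∂x + ∂Q/∂y + ∂R/∂z:
  ∂P/∂x = 2*x
  ∂Q/∂y = -3*x
  ∂R/∂z = x
Sum = 0, which is exactly div F.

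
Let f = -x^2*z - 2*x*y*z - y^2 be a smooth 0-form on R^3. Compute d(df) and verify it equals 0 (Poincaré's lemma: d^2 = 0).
d(df) = 0

Step 1: df = sum_i (∂f/∂x_i) dx_i = (2*z*(-x - y)) dx + (-2*x*z - 2*y) dy + (x*(-x - 2*y)) dz.
Step 2: Apply d again. Using the 1-form formula, the coefficient of dx ∧ dy in d(df) is ∂^2 f/∂x ∂y - ∂^2 f/∂y ∂x = (-2*z) - (-2*z) = 0 (equality of mixed partials for smooth f).
Similarly for dx ∧ dz and dy ∧ dz — all coefficients vanish. So d(df) = 0.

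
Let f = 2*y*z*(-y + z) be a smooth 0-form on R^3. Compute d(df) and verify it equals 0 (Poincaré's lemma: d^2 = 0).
d(df) = 0

Step 1: df = sum_i (∂f/∂x_i) dx_i = (0) dx + (2*z*(-2*y + z)) dy + (2*y*(-y + 2*z)) dz.
Step 2: Apply d again. Using the 1-form formula, the coefficient of dx ∧ dy in d(df) is ∂^2 f/∂x ∂y - ∂^2 f/∂y ∂x = (0) - (0) = 0 (equality of mixed partials for smooth f).
Similarly for dx ∧ dz and dy ∧ dz — all coefficients vanish. So d(df) = 0.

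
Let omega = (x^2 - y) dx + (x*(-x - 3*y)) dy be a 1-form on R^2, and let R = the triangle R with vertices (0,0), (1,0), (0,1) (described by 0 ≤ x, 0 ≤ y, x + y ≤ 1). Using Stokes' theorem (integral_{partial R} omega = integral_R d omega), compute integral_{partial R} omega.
integral_(partial R) omega = -1/3

Stokes: integral_partial_R omega = integral_R d omega with d omega = (∂Q/∂x - ∂P/∂y) dx ∧ dy.
  ∂Q/∂x = -2*x - 3*y
  ∂P/∂y = -1
  integrand = ∂Q/∂x - ∂P/∂y = -2*x - 3*y + 1.
Integrating over R: integral_0^1 integral_0^{1-x} (-2*x - 3*y + 1) dy dx = -1/3.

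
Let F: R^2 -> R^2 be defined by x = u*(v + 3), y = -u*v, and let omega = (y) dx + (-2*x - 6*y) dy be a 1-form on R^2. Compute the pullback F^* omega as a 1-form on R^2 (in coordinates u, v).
F^* omega = (u*v*(3 - 5*v)) du + (u^2*(6 - 5*v)) dv

Using F^*(f dg) = (f ∘ F) d(g ∘ F), substitute each coordinate x_i by F_i(u, v) in f_i, and replace dx_i by d F_i = (∂F_i/∂u) du + (∂F_i/∂v) dv.
  For the x component: f_1(F) = -u*v; d F_1 = (v + 3) du + (u) dv
  For the y component: f_2(F) = 2*u*(2*v - 3); d F_2 = (-v) du + (-u) dv
Combining and collecting du, dv coefficients:
  coeff of du: u*v*(3 - 5*v)
  coeff of dv: u^2*(6 - 5*v)
F^* omega = (u*v*(3 - 5*v)) du + (u^2*(6 - 5*v)) dv.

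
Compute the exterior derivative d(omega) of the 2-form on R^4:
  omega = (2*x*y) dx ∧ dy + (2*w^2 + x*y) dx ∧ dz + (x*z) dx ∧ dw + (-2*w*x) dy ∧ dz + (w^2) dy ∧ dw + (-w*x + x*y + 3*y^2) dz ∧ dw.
d(omega) = (-2*w - x) dx ∧ dy ∧ dz + (3*w - x + y) dx ∧ dz ∧ dw + (-x + 6*y) dy ∧ dz ∧ dw

For a 2-form omega = sum_{i<j} g_{ij} dx_i ∧ dx_j, the exterior derivative is
  d(omega) = sum_{i<j} d(g_{ij}) ∧ dx_i ∧ dx_j = sum_{i<j, k} (∂g_{ij}/∂x_k) dx_k ∧ dx_i ∧ dx_j.
Expand each term, using dx_k ∧ dx_i ∧ dx_j = sgn(permutation) dx_{(a)} ∧ dx_{(b)} ∧ dx_{(c)} with (a < b < c) sorted:
  d(2*w^2 + x*y) includes (∂/∂y)(2*w^2 + x*y) dy = (x) dy, which multiplied by dx ∧ dz gives (-x) dx ∧ dy ∧ dz
  d(2*w^2 + x*y) includes (∂/∂w)(2*w^2 + x*y) dw = (4*w) dw, which multiplied by dx ∧ dz gives (4*w) dx ∧ dz ∧ dw
  d(x*z) includes (∂/∂z)(x*z) dz = (x) dz, which multiplied by dx ∧ dw gives (-x) dx ∧ dz ∧ dw
  d(-2*w*x) includes (∂/∂x)(-2*w*x) dx = (-2*w) dx, which multiplied by dy ∧ dz gives (-2*w) dx ∧ dy ∧ dz
  d(-2*w*x) includes (∂/∂w)(-2*w*x) dw = (-2*x) dw, which multiplied by dy ∧ dz gives (-2*x) dy ∧ dz ∧ dw
  d(-w*x + x*y + 3*y^2) includes (∂/∂x)(-w*x + x*y + 3*y^2) dx = (-w + y) dx, which multiplied by dz ∧ dw gives (-w + y) dx ∧ dz ∧ dw
  d(-w*x + x*y + 3*y^2) includes (∂/∂y)(-w*x + x*y + 3*y^2) dy = (x + 6*y) dy, which multiplied by dz ∧ dw gives (x + 6*y) dy ∧ dz ∧ dw
Collecting like 3-forms: d(omega) = (-2*w - x) dx ∧ dy ∧ dz + (3*w - x + y) dx ∧ dz ∧ dw + (-x + 6*y) dy ∧ dz ∧ dw.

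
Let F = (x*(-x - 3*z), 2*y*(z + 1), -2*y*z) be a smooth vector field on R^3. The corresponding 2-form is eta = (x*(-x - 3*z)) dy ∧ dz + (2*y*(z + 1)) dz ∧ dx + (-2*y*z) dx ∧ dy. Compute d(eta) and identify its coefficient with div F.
d(eta) = (-2*x - 2*y - z + 2) dx ∧ dy ∧ dz; div F = -2*x - 2*y - z + 2

For a 2-form in R^3 of the form above, applying d gives a 3-form with coefficient ∂P/∂x + ∂Q/∂y + ∂R/∂z:
  ∂P/∂x = -2*x - 3*z
  ∂Q/∂y = 2*z + 2
  ∂R/∂z = -2*y
Sum = -2*x - 2*y - z + 2, which is exactly div F.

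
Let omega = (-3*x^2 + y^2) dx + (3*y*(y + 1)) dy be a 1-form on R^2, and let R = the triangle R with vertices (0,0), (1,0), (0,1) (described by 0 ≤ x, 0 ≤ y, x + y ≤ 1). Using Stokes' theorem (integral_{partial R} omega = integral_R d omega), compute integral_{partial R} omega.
integral_(partial R) omega = -1/3

Stokes: integral_partial_R omega = integral_R d omega with d omega = (∂Q/∂x - ∂P/∂y) dx ∧ dy.
  ∂Q/∂x = 0
  ∂P/∂y = 2*y
  integrand = ∂Q/∂x - ∂P/∂y = -2*y.
Integrating over R: integral_0^1 integral_0^{1-x} (-2*y) dy dx = -1/3.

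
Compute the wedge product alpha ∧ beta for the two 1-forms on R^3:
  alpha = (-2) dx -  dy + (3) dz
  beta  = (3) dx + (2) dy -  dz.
alpha ∧ beta = (-1) dx ∧ dy + (-7) dx ∧ dz + (-5) dy ∧ dz

Distribute the wedge, using dx_i ∧ dx_j = -dx_j ∧ dx_i and dx_i ∧ dx_i = 0. For each pair (i, j) with i < j, the coefficient of dx_i ∧ dx_j in alpha ∧ beta is (alpha_i * beta_j - alpha_j * beta_i). Collecting: alpha ∧ beta = (-1) dx ∧ dy + (-7) dx ∧ dz + (-5) dy ∧ dz.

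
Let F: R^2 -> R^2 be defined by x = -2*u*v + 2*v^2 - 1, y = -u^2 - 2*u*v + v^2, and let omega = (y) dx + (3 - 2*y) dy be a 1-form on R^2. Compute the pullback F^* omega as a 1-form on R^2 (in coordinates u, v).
F^* omega = (-4*u^3 - 10*u^2*v - 6*u + 2*v^3 - 6*v) du + (-2*u^3 - 4*u^2*v + 2*u*v^2 - 6*u + 6*v) dv

Using F^*(f dg) = (f ∘ F) d(g ∘ F), substitute each coordinate x_i by F_i(u, v) in f_i, and replace dx_i by d F_i = (∂F_i/∂u) du + (∂F_i/∂v) dv.
  For the x component: f_1(F) = -u^2 - 2*u*v + v^2; d F_1 = (-2*v) du + (-2*u + 4*v) dv
  For the y component: f_2(F) = 2*u^2 + 4*u*v - 2*v^2 + 3; d F_2 = (-2*u - 2*v) du + (-2*u + 2*v) dv
Combining and collecting du, dv coefficients:
  coeff of du: -4*u^3 - 10*u^2*v - 6*u + 2*v^3 - 6*v
  coeff of dv: -2*u^3 - 4*u^2*v + 2*u*v^2 - 6*u + 6*v
F^* omega = (-4*u^3 - 10*u^2*v - 6*u + 2*v^3 - 6*v) du + (-2*u^3 - 4*u^2*v + 2*u*v^2 - 6*u + 6*v) dv.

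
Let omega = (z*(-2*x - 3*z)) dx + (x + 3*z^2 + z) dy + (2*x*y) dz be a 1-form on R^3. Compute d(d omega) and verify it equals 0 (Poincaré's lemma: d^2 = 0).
d(d omega) = 0

Step 1: d omega = sum_{i<j} (∂f_j/∂x_i - ∂f_i/∂x_j) dx_i ∧ dx_j:
  coeff of dx ∧ dy: 1
  coeff of dx ∧ dz: 2*x + 2*y + 6*z
  coeff of dy ∧ dz: 2*x - 6*z - 1
Step 2: Apply d again to each 2-form coefficient. The only possible 3-form in R^3 is dx ∧ dy ∧ dz, with coefficient
  ∂(coeff of dy∧dz)/∂x - ∂(coeff of dx∧dz)/∂y + ∂(coeff of dx∧dy)/∂z
  = ∂/∂x (2*x - 6*z - 1) - ∂/∂y (2*x + 2*y + 6*z) + ∂/∂z (1).
Each of these terms simplifies to sums of mixed partials that cancel in pairs. The result is 0 (by equality of mixed partials for smooth functions — Schwarz / Clairaut).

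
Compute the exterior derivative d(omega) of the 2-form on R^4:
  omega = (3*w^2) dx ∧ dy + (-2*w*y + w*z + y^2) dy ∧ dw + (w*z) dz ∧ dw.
d(omega) = (6*w) dx ∧ dy ∧ dw + (-w) dy ∧ dz ∧ dw

For a 2-form omega = sum_{i<j} g_{ij} dx_i ∧ dx_j, the exterior derivative is
  d(omega) = sum_{i<j} d(g_{ij}) ∧ dx_i ∧ dx_j = sum_{i<j, k} (∂g_{ij}/∂x_k) dx_k ∧ dx_i ∧ dx_j.
Expand each term, using dx_k ∧ dx_i ∧ dx_j = sgn(permutation) dx_{(a)} ∧ dx_{(b)} ∧ dx_{(c)} with (a < b < c) sorted:
  d(3*w^2) includes (∂/∂w)(3*w^2) dw = (6*w) dw, which multiplied by dx ∧ dy gives (6*w) dx ∧ dy ∧ dw
  d(-2*w*y + w*z + y^2) includes (∂/∂z)(-2*w*y + w*z + y^2) dz = (w) dz, which multiplied by dy ∧ dw gives (-w) dy ∧ dz ∧ dw
Collecting like 3-forms: d(omega) = (6*w) dx ∧ dy ∧ dw + (-w) dy ∧ dz ∧ dw.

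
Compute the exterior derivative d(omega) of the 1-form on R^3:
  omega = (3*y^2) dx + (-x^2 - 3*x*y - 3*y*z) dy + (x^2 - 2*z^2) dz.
d(omega) = (-2*x - 9*y) dx ∧ dy + (2*x) dx ∧ dz + (3*y) dy ∧ dz

For a 1-form omega = sum_i f_i dx_i, the exterior derivative is
  d(omega) = sum_{i < j} (∂f_j/∂x_i - ∂f_i/∂x_j) dx_i ∧ dx_j.
  coefficient of dx ∧ dy: ∂f_2/∂x - ∂f_1/∂y = ∂(-x^2 - 3*x*y - 3*y*z)/∂x - ∂(3*y^2)/∂y = -2*x - 9*y
  coefficient of dx ∧ dz: ∂f_3/∂x - ∂f_1/∂z = ∂(x^2 - 2*z^2)/∂x - ∂(3*y^2)/∂z = 2*x
  coefficient of dy ∧ dz: ∂f_3/∂y - ∂f_2/∂z = ∂(x^2 - 2*z^2)/∂y - ∂(-x^2 - 3*x*y - 3*y*z)/∂z = 3*y
Assembling: d(omega) = (-2*x - 9*y) dx ∧ dy + (2*x) dx ∧ dz + (3*y) dy ∧ dz.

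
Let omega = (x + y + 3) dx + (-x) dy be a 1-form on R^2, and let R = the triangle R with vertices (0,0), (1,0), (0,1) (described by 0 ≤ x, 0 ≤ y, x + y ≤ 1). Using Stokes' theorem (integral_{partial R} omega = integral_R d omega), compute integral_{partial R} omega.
integral_(partial R) omega = -1

Stokes: integral_partial_R omega = integral_R d omega with d omega = (∂Q/∂x - ∂P/∂y) dx ∧ dy.
  ∂Q/∂x = -1
  ∂P/∂y = 1
  integrand = ∂Q/∂x - ∂P/∂y = -2.
Integrating over R: integral_0^1 integral_0^{1-x} (-2) dy dx = -1.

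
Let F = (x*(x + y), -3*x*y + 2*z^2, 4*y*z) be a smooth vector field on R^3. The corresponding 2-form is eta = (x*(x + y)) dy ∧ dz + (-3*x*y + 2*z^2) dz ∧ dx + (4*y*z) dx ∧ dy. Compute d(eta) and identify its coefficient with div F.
d(eta) = (-x + 5*y) dx ∧ dy ∧ dz; div F = -x + 5*y

For a 2-form in R^3 of the form above, applying d gives a 3-form with coefficient ∂P/∂x + ∂Q/∂y + ∂R/∂z:
  ∂P/∂x = 2*x + y
  ∂Q/∂y = -3*x
  ∂R/∂z = 4*y
Sum = -x + 5*y, which is exactly div F.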